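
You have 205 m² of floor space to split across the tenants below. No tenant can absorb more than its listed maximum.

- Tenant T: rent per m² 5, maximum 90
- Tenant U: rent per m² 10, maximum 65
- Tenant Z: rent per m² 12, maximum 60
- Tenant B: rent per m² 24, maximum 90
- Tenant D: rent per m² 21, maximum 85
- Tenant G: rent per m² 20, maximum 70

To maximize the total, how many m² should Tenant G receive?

Order the tenants by rent per m²: Tenant B 24 > Tenant D 21 > Tenant G 20 > Tenant Z 12 > Tenant U 10 > Tenant T 5.
Tenant B: +90 to 90 (cap) — 115 left.
Tenant D: +85 to 85 (cap) — 30 left.
Tenant G has room for 70 but only 30 remain, so it gets 30.

30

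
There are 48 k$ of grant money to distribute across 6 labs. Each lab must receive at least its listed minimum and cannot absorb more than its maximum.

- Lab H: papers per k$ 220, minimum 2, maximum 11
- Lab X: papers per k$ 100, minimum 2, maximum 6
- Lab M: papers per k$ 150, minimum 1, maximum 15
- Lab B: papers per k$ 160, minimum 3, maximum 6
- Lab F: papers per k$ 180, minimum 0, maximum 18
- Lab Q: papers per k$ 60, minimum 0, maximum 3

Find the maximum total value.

8470

Meeting every minimum uses 2+2+1+3+0+0 = 8 k$, leaving 40.
Order the labs by papers per k$: Lab H 220 > Lab F 180 > Lab B 160 > Lab M 150 > Lab X 100 > Lab Q 60.
Lab H takes 9 more to reach its cap of 11 — 31 left.
Lab F: +18 to 18 (cap) — 13 left.
Lab B: +3 to 6 (cap) — 10 left.
Only 10 left; Lab M takes them to reach 11.
Total = 220×11 + 100×2 + 150×11 + 160×6 + 180×18 = 8470.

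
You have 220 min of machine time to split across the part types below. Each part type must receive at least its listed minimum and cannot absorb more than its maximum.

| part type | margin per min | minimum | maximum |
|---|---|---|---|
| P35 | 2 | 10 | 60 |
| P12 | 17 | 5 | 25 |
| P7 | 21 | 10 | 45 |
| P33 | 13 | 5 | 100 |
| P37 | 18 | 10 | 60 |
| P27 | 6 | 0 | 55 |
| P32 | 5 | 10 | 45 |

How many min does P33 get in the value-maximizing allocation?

70

Meeting every minimum uses 10+5+10+5+10+0+10 = 50 min, leaving 170.
Order the part types by margin per min: P7 21 > P37 18 > P12 17 > P33 13 > P27 6 > P32 5 > P35 2.
Give P7 35 more to hit its cap of 45 — 135 left.
Give P37 50 more to hit its cap of 60 — 85 left.
Give P12 20 more to hit its cap of 25 — 65 left.
P33 has room for 95 more but only 65 remain, so it gets 70.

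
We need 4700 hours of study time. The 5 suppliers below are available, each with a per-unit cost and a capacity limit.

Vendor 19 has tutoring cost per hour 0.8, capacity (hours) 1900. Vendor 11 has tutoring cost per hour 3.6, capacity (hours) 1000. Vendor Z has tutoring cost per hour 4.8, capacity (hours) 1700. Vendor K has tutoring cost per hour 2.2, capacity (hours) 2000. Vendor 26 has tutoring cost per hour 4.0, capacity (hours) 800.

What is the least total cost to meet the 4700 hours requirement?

8800

Fill from the cheapest supplier first.
Take 1900 from Vendor 19 at 0.8 — need 2800 more.
Vendor K at 2.2: take all 2000 hours — 800 still needed.
Vendor 11 at 3.6: take 800 of its 1000 — requirement met.
Vendor 26, Vendor Z: unused.
Cost = 1900×0.8 + 2000×2.2 + 800×3.6 = 8800.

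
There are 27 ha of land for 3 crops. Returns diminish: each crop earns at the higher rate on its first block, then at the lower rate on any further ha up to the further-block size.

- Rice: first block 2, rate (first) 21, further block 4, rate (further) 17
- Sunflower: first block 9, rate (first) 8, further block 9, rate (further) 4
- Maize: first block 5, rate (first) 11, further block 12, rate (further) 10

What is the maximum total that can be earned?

317

Treat each block as its own option and order by rate: Rice/T1 21 > Rice/T2 17 > Maize/T1 11 > Maize/T2 10 > Sunflower/T1 8 > Sunflower/T2 4.
Fill Rice T1 block (2 at 21) ; 25 left.
Rice/T2 (17): +4 ; 21 left.
Fill Maize T1 block (5 at 11) ; 16 left.
Fill Maize T2 block (12 at 10) ; 4 left.
Sunflower/T1: +4 of 9 at 8; pool empty.
Total = 21×2 + 17×4 + 11×5 + 10×12 + 8×4 = 317.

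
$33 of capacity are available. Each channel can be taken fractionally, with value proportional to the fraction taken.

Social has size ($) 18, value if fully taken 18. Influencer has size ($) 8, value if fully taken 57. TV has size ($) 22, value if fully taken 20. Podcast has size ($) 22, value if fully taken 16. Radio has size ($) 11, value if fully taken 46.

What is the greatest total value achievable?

117

Sort by value density: Influencer 57/8≈7.12, Radio 46/11≈4.18, Social 18/18≈1, TV 20/22≈0.909, Podcast 16/22≈0.727.
Influencer: take in full, 8 $ for value 57 — 25 left.
Radio: take in full, 11 $ for value 46 — 14 left.
Only 14 $ remain; take 14/18 of Social for value 18×14/18 = 14.
Total value = 117.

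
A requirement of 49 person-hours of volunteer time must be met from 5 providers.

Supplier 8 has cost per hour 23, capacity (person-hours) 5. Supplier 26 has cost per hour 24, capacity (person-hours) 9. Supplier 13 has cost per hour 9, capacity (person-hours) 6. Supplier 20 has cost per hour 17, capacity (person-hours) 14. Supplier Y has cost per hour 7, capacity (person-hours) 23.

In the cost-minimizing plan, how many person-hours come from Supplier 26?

Cheapest first:
Take 23 from Supplier Y at 7 → need 26 more.
Supplier 13 at 9: take all 6 person-hours → 20 still needed.
Supplier 20 at 17: take all 14 person-hours → 6 still needed.
Supplier 8 (23): use full 5 → 1 person-hours to go.
Supplier 26 at 24: take 1 of its 9 → requirement met.

1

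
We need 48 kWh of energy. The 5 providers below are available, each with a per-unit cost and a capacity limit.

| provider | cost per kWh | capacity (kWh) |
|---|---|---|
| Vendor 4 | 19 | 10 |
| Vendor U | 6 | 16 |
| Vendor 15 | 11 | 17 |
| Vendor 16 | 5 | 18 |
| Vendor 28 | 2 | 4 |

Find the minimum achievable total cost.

304

Use providers in increasing cost order.
Vendor 28 (2): use full 4 ; 44 kWh to go.
Vendor 16 (5): use full 18 ; 26 kWh to go.
Vendor U (6): use full 16 ; 10 kWh to go.
Take 10 from Vendor 15 at 11 to finish.
Vendor 4: unused.
Cost = 4×2 + 18×5 + 16×6 + 10×11 = 304.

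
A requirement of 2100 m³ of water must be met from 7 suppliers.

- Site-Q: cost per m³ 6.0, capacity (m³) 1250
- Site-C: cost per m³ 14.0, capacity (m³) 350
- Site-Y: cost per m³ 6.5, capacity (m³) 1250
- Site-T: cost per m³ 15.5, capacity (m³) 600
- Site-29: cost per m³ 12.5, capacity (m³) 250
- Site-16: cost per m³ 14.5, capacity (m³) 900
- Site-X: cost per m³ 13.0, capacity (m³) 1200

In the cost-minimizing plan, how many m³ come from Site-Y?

Use suppliers in increasing cost order.
Site-Q (6.0): use full 1250 → 850 m³ to go.
Take 850 from Site-Y at 6.5 to finish.
Site-29, Site-X, Site-C, Site-16, Site-T: unused.

850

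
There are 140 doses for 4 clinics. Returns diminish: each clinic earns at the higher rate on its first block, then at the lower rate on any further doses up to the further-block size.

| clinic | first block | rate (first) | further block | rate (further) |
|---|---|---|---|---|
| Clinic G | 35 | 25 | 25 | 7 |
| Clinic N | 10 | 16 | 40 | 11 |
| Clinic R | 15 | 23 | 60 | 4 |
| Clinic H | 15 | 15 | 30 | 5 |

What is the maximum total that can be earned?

2220

Treat each block as its own option and order by rate: Clinic G/tier1 25 > Clinic R/tier1 23 > Clinic N/tier1 16 > Clinic H/tier1 15 > Clinic N/tier2 11 > Clinic G/tier2 7 > Clinic H/tier2 5 > Clinic R/tier2 4.
Clinic G/tier1 (25): +35 — 105 left.
Fill Clinic R tier1 block (15 at 23) — 90 left.
Clinic N/tier1 (16): +10 — 80 left.
Clinic H tier1 at 15: fill all 15 — 65 left.
Fill Clinic N tier2 block (40 at 11) — 25 left.
Fill Clinic G tier2 block (25 at 7) — 0 left.
Total = 25×35 + 23×15 + 16×10 + 15×15 + 11×40 + 7×25 = 2220.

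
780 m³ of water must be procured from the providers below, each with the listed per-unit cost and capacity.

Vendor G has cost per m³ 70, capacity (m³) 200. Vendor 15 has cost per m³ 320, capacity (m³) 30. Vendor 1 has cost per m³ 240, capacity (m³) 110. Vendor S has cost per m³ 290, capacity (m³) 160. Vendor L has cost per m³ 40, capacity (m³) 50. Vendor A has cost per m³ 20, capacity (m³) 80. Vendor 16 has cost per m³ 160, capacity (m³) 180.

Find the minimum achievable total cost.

119200

Fill from the cheapest provider first.
Take 80 from Vendor A at 20 — need 700 more.
Vendor L at 40: take all 50 m³ — 650 still needed.
Vendor G (70): use full 200 — 450 m³ to go.
Take 180 from Vendor 16 at 160 — need 270 more.
Vendor 1 (240): use full 110 — 160 m³ to go.
Vendor S (290): use full 160 — 0 m³ to go.
Vendor 15: unused.
Cost = 80×20 + 50×40 + 200×70 + 180×160 + 110×240 + 160×290 = 119200.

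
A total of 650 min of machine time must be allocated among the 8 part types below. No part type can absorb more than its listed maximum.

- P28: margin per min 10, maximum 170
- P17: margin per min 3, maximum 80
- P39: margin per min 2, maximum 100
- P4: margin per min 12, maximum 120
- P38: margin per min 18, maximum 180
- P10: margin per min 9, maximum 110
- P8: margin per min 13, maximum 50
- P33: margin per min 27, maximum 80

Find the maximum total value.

Highest margin per min first: P33 27 > P38 18 > P8 13 > P4 12 > P28 10 > P10 9 > P17 3 > P39 2.
P33: +80 to 80 (cap) → 570 left.
P38 takes 180 to reach its cap of 180 → 390 left.
P8: +50 to 50 (cap) → 340 left.
P4: +120 to 120 (cap) → 220 left.
P28: +170 to 170 (cap) → 50 left.
Only 50 left; P10 takes them to reach 50.
Total = 10×170 + 12×120 + 18×180 + 9×50 + 13×50 + 27×80 = 9640.

9640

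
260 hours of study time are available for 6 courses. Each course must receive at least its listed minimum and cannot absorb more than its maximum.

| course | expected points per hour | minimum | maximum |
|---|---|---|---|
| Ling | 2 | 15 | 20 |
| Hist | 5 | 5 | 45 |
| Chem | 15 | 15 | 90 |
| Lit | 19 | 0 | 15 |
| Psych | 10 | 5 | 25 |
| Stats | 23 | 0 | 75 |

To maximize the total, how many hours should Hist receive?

40

Meeting every minimum uses 15+5+15+0+5+0 = 40 hours, leaving 220.
Rank by expected points per hour: Stats 23 > Lit 19 > Chem 15 > Psych 10 > Hist 5 > Ling 2.
Give Stats 75 more to hit its cap of 75 — 145 left.
Lit: +15 to 15 (cap) — 130 left.
Give Chem 75 more to hit its cap of 90 — 55 left.
Psych takes 20 more to reach its cap of 25 — 35 left.
Only 35 left; Hist takes them to reach 40.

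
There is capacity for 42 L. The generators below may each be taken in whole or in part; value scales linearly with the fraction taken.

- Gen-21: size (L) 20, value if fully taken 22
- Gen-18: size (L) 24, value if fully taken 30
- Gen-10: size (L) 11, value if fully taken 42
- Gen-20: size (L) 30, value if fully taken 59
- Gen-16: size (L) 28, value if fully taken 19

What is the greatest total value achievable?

102.25

Sort by value density: Gen-10 42/11≈3.82, Gen-20 59/30≈1.97, Gen-18 30/24≈1.25, Gen-21 22/20≈1.1, Gen-16 19/28≈0.679.
Gen-10: take in full, 11 L for value 42 ; 31 left.
Take all of Gen-20 (30 L, value 59) ; 1 L left.
Fill the last 1 L with part of Gen-18: 1/24 of it earns 1.25.
Total value = 102.25.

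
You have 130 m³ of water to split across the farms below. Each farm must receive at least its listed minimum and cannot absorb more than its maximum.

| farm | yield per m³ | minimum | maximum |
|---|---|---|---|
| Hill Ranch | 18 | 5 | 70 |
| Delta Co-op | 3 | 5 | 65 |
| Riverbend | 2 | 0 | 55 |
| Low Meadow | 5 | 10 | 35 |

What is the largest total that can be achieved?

Meeting every minimum uses 5+5+0+10 = 20 m³, leaving 110.
Highest yield per m³ first: Hill Ranch 18 > Low Meadow 5 > Delta Co-op 3 > Riverbend 2.
Hill Ranch takes 65 more to reach its cap of 70 → 45 left.
Low Meadow: +25 to 35 (cap) → 20 left.
Delta Co-op: +20 (room for 60) → 25. Pool exhausted.
Total = 18×70 + 3×25 + 5×35 = 1510.

1510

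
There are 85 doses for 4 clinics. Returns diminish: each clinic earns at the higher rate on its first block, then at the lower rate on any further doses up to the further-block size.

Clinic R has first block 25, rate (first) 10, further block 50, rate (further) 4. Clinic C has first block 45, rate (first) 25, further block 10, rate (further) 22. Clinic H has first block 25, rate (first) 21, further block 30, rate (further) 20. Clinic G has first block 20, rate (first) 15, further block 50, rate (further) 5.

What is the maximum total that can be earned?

1970

Rank every tier by rate: Clinic C/T1 25 > Clinic C/T2 22 > Clinic H/T1 21 > Clinic H/T2 20 > Clinic G/T1 15 > Clinic R/T1 10 > Clinic G/T2 5 > Clinic R/T2 4.
Clinic C/T1 (25): +45 → 40 left.
Fill Clinic C T2 block (10 at 22) → 30 left.
Clinic H T1 at 21: fill all 25 → 5 left.
5 remain; put them into Clinic H T2 at 20.
Total = 25×45 + 22×10 + 21×25 + 20×5 = 1970.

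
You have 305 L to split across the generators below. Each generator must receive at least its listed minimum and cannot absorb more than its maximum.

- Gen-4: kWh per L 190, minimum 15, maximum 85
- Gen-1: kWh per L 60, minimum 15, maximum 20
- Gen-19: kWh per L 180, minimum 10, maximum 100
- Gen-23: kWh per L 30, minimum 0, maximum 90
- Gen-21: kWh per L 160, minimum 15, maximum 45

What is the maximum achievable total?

Meeting every minimum uses 15+15+10+0+15 = 55 L, leaving 250.
Rank by kWh per L: Gen-4 190 > Gen-19 180 > Gen-21 160 > Gen-1 60 > Gen-23 30.
Gen-4: +70 to 85 (cap) — 180 left.
Gen-19 takes 90 more to reach its cap of 100 — 90 left.
Gen-21 takes 30 more to reach its cap of 45 — 60 left.
Gen-1 takes 5 more to reach its cap of 20 — 55 left.
Gen-23 has room for 90 more but only 55 remain, so it gets 55.
Total = 190×85 + 60×20 + 180×100 + 30×55 + 160×45 = 44200.

44200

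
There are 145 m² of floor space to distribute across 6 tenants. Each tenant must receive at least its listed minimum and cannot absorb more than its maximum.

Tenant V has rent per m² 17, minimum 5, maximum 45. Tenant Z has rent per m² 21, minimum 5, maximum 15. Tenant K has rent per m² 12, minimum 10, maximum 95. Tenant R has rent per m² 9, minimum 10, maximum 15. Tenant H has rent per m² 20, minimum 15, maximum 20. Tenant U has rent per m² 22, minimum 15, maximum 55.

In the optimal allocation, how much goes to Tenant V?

35

Meeting every minimum uses 5+5+10+10+15+15 = 60 m², leaving 85.
Highest rent per m² first: Tenant U 22 > Tenant Z 21 > Tenant H 20 > Tenant V 17 > Tenant K 12 > Tenant R 9.
Give Tenant U 40 more to hit its cap of 55 → 45 left.
Tenant Z: +10 to 15 (cap) → 35 left.
Tenant H: +5 to 20 (cap) → 30 left.
Tenant V: +30 (room for 40) → 35. Pool exhausted.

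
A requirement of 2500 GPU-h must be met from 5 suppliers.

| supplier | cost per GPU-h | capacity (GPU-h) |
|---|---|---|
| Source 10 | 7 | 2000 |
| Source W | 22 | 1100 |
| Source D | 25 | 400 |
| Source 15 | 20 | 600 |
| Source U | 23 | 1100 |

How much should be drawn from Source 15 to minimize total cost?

500

Fill from the cheapest supplier first.
Source 10 at 7: take all 2000 GPU-h → 500 still needed.
Source 15 at 20: take 500 of its 600 → requirement met.
Source W, Source U, Source D: unused.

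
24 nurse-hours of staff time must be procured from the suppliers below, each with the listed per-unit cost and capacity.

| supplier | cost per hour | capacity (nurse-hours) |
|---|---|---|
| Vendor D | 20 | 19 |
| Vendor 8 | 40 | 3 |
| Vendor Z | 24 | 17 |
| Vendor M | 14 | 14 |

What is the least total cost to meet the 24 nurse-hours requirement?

Fill from the cheapest supplier first.
Vendor M (14): use full 14 → 10 nurse-hours to go.
Vendor D at 20: take 10 of its 19 → requirement met.
Vendor Z, Vendor 8: unused.
Cost = 14×14 + 10×20 = 396.

396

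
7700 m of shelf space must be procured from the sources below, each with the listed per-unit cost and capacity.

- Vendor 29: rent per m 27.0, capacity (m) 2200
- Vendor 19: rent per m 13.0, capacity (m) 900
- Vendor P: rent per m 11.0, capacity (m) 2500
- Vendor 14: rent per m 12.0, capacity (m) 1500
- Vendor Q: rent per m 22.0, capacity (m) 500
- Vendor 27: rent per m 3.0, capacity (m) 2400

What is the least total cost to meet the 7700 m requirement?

Use sources in increasing cost order.
Vendor 27 (3.0): use full 2400 — 5300 m to go.
Take 2500 from Vendor P at 11.0 — need 2800 more.
Take 1500 from Vendor 14 at 12.0 — need 1300 more.
Take 900 from Vendor 19 at 13.0 — need 400 more.
Vendor Q at 22.0: take 400 of its 500 — requirement met.
Vendor 29: unused.
Cost = 2400×3.0 + 2500×11.0 + 1500×12.0 + 900×13.0 + 400×22.0 = 73200.

73200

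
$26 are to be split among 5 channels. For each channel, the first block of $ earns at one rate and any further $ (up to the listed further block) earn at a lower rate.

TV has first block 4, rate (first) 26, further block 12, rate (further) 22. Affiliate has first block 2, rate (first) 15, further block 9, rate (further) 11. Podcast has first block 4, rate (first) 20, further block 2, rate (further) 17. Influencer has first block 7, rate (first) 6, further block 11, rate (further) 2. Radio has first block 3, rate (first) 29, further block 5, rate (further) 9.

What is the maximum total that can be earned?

Treat each block as its own option and order by rate: Radio/T1 29 > TV/T1 26 > TV/T2 22 > Podcast/T1 20 > Podcast/T2 17 > Affiliate/T1 15 > Affiliate/T2 11 > Radio/T2 9 > Influencer/T1 6 > Influencer/T2 2.
Radio/T1 (29): +3 ; 23 left.
TV/T1 (26): +4 ; 19 left.
Fill TV T2 block (12 at 22) ; 7 left.
Podcast/T1 (20): +4 ; 3 left.
Podcast T2 at 17: fill all 2 ; 1 left.
Affiliate/T1: +1 of 2 at 15; pool empty.
Total = 29×3 + 26×4 + 22×12 + 20×4 + 17×2 + 15×1 = 584.

584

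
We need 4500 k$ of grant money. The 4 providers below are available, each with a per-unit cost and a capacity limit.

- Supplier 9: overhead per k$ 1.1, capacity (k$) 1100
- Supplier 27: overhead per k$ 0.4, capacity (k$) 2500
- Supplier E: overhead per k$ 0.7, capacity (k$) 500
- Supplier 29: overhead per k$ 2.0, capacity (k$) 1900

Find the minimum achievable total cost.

3360

Use providers in increasing cost order.
Supplier 27 (0.4): use full 2500 → 2000 k$ to go.
Supplier E (0.7): use full 500 → 1500 k$ to go.
Supplier 9 (1.1): use full 1100 → 400 k$ to go.
Supplier 29 at 2.0: take 400 of its 1900 → requirement met.
Cost = 2500×0.4 + 500×0.7 + 1100×1.1 + 400×2.0 = 3360.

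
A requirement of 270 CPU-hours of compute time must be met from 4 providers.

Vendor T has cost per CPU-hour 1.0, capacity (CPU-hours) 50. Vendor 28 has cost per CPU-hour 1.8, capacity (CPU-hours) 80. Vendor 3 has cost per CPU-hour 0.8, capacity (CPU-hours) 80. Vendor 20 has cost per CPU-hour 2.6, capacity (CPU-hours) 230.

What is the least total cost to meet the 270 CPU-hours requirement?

414

Cheapest first:
Vendor 3 at 0.8: take all 80 CPU-hours — 190 still needed.
Vendor T at 1.0: take all 50 CPU-hours — 140 still needed.
Take 80 from Vendor 28 at 1.8 — need 60 more.
Vendor 20 (2.6): take the remaining 60 — done.
Cost = 80×0.8 + 50×1.0 + 80×1.8 + 60×2.6 = 414.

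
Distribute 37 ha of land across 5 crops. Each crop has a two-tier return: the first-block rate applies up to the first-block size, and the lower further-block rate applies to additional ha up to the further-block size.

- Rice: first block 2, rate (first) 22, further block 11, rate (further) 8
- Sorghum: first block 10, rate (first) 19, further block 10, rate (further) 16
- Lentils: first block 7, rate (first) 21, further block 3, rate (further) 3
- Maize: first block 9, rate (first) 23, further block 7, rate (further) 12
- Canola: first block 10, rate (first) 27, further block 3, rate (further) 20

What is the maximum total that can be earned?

842

Rank every tier by rate: Canola/first 27 > Maize/first 23 > Rice/first 22 > Lentils/first 21 > Canola/second 20 > Sorghum/first 19 > Sorghum/second 16 > Maize/second 12 > Rice/second 8 > Lentils/second 3.
Canola/first (27): +10 ; 27 left.
Fill Maize first block (9 at 23) ; 18 left.
Fill Rice first block (2 at 22) ; 16 left.
Lentils first at 21: fill all 7 ; 9 left.
Fill Canola second block (3 at 20) ; 6 left.
Sorghum first at 19: only 6 left, fill 6.
Total = 27×10 + 23×9 + 22×2 + 21×7 + 20×3 + 19×6 = 842.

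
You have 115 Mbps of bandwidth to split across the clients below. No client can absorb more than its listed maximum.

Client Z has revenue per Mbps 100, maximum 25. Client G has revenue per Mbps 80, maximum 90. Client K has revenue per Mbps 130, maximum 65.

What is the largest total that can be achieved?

Highest revenue per Mbps first: Client K 130 > Client Z 100 > Client G 80.
Client K: +65 to 65 (cap) → 50 left.
Client Z: +25 to 25 (cap) → 25 left.
Only 25 left; Client G takes them to reach 25.
Total = 100×25 + 80×25 + 130×65 = 12950.

12950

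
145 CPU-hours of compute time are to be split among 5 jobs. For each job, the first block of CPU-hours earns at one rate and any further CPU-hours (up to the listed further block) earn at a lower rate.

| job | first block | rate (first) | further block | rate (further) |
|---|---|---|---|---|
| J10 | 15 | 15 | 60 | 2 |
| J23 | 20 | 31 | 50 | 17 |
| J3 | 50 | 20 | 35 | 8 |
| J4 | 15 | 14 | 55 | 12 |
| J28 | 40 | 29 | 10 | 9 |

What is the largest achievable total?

3375

Treat each block as its own option and order by rate: J23/T1 31 > J28/T1 29 > J3/T1 20 > J23/T2 17 > J10/T1 15 > J4/T1 14 > J4/T2 12 > J28/T2 9 > J3/T2 8 > J10/T2 2.
J23/T1 (31): +20 — 125 left.
Fill J28 T1 block (40 at 29) — 85 left.
J3/T1 (20): +50 — 35 left.
35 remain; put them into J23 T2 at 17.
Total = 31×20 + 29×40 + 20×50 + 17×35 = 3375.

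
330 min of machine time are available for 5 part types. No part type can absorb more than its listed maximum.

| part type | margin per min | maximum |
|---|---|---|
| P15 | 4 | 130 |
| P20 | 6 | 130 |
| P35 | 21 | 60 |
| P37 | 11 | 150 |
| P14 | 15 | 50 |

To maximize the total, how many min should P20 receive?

70

Rank by margin per min: P35 21 > P14 15 > P37 11 > P20 6 > P15 4.
P35 takes 60 to reach its cap of 60 — 270 left.
P14 takes 50 to reach its cap of 50 — 220 left.
P37 takes 150 to reach its cap of 150 — 70 left.
P20 has room for 130 but only 70 remain, so it gets 70.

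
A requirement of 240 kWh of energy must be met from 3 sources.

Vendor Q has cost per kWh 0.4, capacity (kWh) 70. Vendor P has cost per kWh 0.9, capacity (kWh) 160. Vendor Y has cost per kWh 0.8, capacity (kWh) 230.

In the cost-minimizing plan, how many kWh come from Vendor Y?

Fill from the cheapest source first.
Vendor Q at 0.4: take all 70 kWh ; 170 still needed.
Take 170 from Vendor Y at 0.8 to finish.
Vendor P: unused.

170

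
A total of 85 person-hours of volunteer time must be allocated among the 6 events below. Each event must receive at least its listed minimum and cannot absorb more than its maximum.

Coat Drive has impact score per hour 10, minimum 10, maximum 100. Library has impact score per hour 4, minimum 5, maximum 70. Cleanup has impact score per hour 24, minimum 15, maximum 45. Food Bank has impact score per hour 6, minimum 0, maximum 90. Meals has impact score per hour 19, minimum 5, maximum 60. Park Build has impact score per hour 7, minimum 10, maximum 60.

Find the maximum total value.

1555

Meeting every minimum uses 10+5+15+0+5+10 = 45 person-hours, leaving 40.
Rank by impact score per hour: Cleanup 24 > Meals 19 > Coat Drive 10 > Park Build 7 > Food Bank 6 > Library 4.
Cleanup: +30 to 45 (cap) — 10 left.
Meals has room for 55 more but only 10 remain, so it gets 15.
Total = 10×10 + 4×5 + 24×45 + 19×15 + 7×10 = 1555.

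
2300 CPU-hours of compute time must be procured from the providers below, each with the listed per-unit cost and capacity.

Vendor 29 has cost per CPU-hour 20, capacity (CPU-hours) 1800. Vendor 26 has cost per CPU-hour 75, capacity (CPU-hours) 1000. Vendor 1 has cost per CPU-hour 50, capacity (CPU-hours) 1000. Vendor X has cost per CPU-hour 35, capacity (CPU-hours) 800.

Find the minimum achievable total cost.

53500

Cheapest first:
Vendor 29 (20): use full 1800 ; 500 CPU-hours to go.
Take 500 from Vendor X at 35 to finish.
Vendor 1, Vendor 26: unused.
Cost = 1800×20 + 500×35 = 53500.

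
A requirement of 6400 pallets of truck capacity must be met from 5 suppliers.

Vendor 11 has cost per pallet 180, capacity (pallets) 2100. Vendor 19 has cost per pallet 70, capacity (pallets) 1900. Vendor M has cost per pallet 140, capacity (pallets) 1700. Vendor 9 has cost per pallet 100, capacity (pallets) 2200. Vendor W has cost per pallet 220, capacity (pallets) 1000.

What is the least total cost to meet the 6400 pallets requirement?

Use suppliers in increasing cost order.
Take 1900 from Vendor 19 at 70 — need 4500 more.
Vendor 9 at 100: take all 2200 pallets — 2300 still needed.
Vendor M (140): use full 1700 — 600 pallets to go.
Take 600 from Vendor 11 at 180 to finish.
Vendor W: unused.
Cost = 1900×70 + 2200×100 + 1700×140 + 600×180 = 699000.

699000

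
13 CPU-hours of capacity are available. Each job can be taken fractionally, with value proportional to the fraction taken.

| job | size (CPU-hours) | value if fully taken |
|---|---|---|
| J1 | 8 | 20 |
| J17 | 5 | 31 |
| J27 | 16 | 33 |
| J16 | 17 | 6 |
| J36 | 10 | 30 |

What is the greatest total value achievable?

55

Sort by value density: J17 31/5≈6.2, J36 30/10≈3, J1 20/8≈2.5, J27 33/16≈2.06, J16 6/17≈0.353.
All 5 CPU-hours of J17 fit (value 31) ; 8 remain.
8 CPU-hours left: a 8/10 share of J36 gives 30×8/10 = 24.
Total value = 55.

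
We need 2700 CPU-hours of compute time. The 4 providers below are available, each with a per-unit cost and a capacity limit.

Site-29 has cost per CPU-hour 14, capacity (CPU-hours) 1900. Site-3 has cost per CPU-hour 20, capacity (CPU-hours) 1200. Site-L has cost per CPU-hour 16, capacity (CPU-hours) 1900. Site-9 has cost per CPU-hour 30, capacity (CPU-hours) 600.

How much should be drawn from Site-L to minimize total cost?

Use providers in increasing cost order.
Site-29 at 14: take all 1900 CPU-hours — 800 still needed.
Take 800 from Site-L at 16 to finish.
Site-3, Site-9: unused.

800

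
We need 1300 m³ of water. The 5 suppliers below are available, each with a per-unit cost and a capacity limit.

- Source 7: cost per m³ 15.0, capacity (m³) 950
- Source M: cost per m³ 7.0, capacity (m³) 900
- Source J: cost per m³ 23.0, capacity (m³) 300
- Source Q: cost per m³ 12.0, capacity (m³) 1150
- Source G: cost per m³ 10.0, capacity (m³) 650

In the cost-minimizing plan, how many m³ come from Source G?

400

Use suppliers in increasing cost order.
Source M (7.0): use full 900 ; 400 m³ to go.
Take 400 from Source G at 10.0 to finish.
Source Q, Source 7, Source J: unused.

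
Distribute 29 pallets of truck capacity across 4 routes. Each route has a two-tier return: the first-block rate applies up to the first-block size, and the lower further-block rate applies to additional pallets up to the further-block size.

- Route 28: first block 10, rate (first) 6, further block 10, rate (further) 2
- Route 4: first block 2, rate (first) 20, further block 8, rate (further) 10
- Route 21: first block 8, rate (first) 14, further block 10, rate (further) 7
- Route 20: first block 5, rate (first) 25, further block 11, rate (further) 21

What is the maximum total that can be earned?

Order all 8 blocks by rate: Route 20/tier1 25 > Route 20/tier2 21 > Route 4/tier1 20 > Route 21/tier1 14 > Route 4/tier2 10 > Route 21/tier2 7 > Route 28/tier1 6 > Route 28/tier2 2.
Route 20/tier1 (25): +5 — 24 left.
Route 20/tier2 (21): +11 — 13 left.
Fill Route 4 tier1 block (2 at 20) — 11 left.
Route 21/tier1 (14): +8 — 3 left.
Route 4 tier2 at 10: only 3 left, fill 3.
Total = 25×5 + 21×11 + 20×2 + 14×8 + 10×3 = 538.

538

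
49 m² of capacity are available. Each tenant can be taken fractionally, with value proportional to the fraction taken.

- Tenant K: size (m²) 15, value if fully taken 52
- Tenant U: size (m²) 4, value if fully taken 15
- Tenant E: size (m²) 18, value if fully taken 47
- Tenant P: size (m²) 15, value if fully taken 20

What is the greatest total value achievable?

Best value per unit of size first: Tenant U 15/4≈3.75, Tenant K 52/15≈3.47, Tenant E 47/18≈2.61, Tenant P 20/15≈1.33.
All 4 m² of Tenant U fit (value 15) ; 45 remain.
Tenant K: take in full, 15 m² for value 52 ; 30 left.
Take all of Tenant E (18 m², value 47) ; 12 m² left.
12 m² left: a 12/15 share of Tenant P gives 20×12/15 = 16.
Total value = 130.

130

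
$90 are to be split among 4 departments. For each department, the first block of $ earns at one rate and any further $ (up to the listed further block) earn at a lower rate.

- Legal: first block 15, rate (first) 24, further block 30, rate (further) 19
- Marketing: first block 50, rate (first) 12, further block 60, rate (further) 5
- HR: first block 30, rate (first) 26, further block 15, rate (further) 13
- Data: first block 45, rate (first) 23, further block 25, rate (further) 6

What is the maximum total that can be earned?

Order all 8 blocks by rate: HR/T1 26 > Legal/T1 24 > Data/T1 23 > Legal/T2 19 > HR/T2 13 > Marketing/T1 12 > Data/T2 6 > Marketing/T2 5.
HR/T1 (26): +30 — 60 left.
Legal/T1 (24): +15 — 45 left.
Fill Data T1 block (45 at 23) — 0 left.
Total = 26×30 + 24×15 + 23×45 = 2175.

2175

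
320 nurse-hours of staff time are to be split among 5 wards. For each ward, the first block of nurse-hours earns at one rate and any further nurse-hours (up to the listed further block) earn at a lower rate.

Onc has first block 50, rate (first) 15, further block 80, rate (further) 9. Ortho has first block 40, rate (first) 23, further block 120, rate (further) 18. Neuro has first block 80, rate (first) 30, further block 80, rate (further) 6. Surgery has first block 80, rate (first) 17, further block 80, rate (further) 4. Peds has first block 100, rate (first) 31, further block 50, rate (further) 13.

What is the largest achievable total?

8220

Treat each block as its own option and order by rate: Peds/tier1 31 > Neuro/tier1 30 > Ortho/tier1 23 > Ortho/tier2 18 > Surgery/tier1 17 > Onc/tier1 15 > Peds/tier2 13 > Onc/tier2 9 > Neuro/tier2 6 > Surgery/tier2 4.
Peds/tier1 (31): +100 ; 220 left.
Neuro tier1 at 30: fill all 80 ; 140 left.
Ortho tier1 at 23: fill all 40 ; 100 left.
Ortho tier2 at 18: only 100 left, fill 100.
Total = 31×100 + 30×80 + 23×40 + 18×100 = 8220.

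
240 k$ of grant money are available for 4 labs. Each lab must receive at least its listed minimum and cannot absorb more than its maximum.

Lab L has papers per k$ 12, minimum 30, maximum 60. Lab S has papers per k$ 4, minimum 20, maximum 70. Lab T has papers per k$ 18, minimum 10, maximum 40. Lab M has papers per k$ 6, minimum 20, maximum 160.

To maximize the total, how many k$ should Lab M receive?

Meeting every minimum uses 30+20+10+20 = 80 k$, leaving 160.
Highest papers per k$ first: Lab T 18 > Lab L 12 > Lab M 6 > Lab S 4.
Give Lab T 30 more to hit its cap of 40 → 130 left.
Lab L takes 30 more to reach its cap of 60 → 100 left.
Only 100 left; Lab M takes them to reach 120.

120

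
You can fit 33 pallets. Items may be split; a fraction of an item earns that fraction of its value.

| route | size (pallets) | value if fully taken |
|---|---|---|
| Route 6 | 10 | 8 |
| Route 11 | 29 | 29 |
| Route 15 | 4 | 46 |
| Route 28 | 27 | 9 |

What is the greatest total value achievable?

75

Sort by value density: Route 15 46/4≈11.5, Route 11 29/29≈1, Route 6 8/10≈0.8, Route 28 9/27≈0.333.
Take all of Route 15 (4 pallets, value 46) ; 29 pallets left.
Route 11: take in full, 29 pallets for value 29 ; 0 left.
Total value = 75.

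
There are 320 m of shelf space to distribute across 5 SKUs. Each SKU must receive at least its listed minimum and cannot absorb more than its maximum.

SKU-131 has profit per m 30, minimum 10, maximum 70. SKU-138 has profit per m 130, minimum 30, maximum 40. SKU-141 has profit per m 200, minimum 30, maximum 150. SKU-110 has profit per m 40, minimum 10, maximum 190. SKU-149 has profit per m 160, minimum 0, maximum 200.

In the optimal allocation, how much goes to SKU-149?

Meeting every minimum uses 10+30+30+10+0 = 80 m, leaving 240.
Highest profit per m first: SKU-141 200 > SKU-149 160 > SKU-138 130 > SKU-110 40 > SKU-131 30.
Give SKU-141 120 more to hit its cap of 150 → 120 left.
Only 120 left; SKU-149 takes them to reach 120.

120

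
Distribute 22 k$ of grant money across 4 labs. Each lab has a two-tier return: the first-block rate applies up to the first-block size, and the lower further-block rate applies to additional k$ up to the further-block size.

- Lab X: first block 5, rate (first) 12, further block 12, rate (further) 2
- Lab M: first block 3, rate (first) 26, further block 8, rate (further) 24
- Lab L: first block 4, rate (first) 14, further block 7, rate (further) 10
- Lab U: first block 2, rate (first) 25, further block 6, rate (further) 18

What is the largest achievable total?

470

Order all 8 blocks by rate: Lab M/tier1 26 > Lab U/tier1 25 > Lab M/tier2 24 > Lab U/tier2 18 > Lab L/tier1 14 > Lab X/tier1 12 > Lab L/tier2 10 > Lab X/tier2 2.
Lab M/tier1 (26): +3 ; 19 left.
Lab U tier1 at 25: fill all 2 ; 17 left.
Lab M tier2 at 24: fill all 8 ; 9 left.
Lab U/tier2 (18): +6 ; 3 left.
Lab L tier1 at 14: only 3 left, fill 3.
Total = 26×3 + 25×2 + 24×8 + 18×6 + 14×3 = 470.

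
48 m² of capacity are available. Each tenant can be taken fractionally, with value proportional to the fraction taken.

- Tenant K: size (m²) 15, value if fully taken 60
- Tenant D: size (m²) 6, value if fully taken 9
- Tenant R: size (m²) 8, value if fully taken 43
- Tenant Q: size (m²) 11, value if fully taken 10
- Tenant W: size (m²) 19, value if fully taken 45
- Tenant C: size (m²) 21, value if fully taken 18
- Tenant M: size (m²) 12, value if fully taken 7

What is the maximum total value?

Rank by value-to-size ratio: Tenant R 43/8≈5.38, Tenant K 60/15≈4, Tenant W 45/19≈2.37, Tenant D 9/6≈1.5, Tenant Q 10/11≈0.909, Tenant C 18/21≈0.857, Tenant M 7/12≈0.583.
Take all of Tenant R (8 m², value 43) — 40 m² left.
Take all of Tenant K (15 m², value 60) — 25 m² left.
All 19 m² of Tenant W fit (value 45) — 6 remain.
All 6 m² of Tenant D fit (value 9) — 0 remain.
Total value = 157.

157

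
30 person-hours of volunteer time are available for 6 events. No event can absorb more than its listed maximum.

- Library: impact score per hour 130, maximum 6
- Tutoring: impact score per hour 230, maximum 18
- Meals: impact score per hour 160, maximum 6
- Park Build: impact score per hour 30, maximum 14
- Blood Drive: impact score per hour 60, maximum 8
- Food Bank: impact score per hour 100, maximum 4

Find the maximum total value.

Order the events by impact score per hour: Tutoring 230 > Meals 160 > Library 130 > Food Bank 100 > Blood Drive 60 > Park Build 30.
Tutoring takes 18 to reach its cap of 18 ; 12 left.
Meals takes 6 to reach its cap of 6 ; 6 left.
Library takes 6 to reach its cap of 6 ; 0 left.
Total = 130×6 + 230×18 + 160×6 = 5880.

5880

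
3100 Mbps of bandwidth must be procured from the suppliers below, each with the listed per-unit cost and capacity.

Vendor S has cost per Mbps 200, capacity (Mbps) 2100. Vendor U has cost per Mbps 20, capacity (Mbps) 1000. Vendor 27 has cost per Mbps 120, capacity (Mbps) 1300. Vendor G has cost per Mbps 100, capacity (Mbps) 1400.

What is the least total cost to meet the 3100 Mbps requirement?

Use suppliers in increasing cost order.
Take 1000 from Vendor U at 20 ; need 2100 more.
Vendor G (100): use full 1400 ; 700 Mbps to go.
Vendor 27 (120): take the remaining 700 ; done.
Vendor S: unused.
Cost = 1000×20 + 1400×100 + 700×120 = 244000.

244000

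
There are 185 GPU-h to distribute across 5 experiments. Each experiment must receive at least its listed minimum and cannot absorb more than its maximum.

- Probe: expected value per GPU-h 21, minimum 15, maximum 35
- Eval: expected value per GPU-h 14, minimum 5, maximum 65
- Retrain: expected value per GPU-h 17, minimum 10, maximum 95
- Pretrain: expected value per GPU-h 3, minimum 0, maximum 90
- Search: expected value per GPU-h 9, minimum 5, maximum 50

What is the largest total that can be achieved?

Meeting every minimum uses 15+5+10+0+5 = 35 GPU-h, leaving 150.
Rank by expected value per GPU-h: Probe 21 > Retrain 17 > Eval 14 > Search 9 > Pretrain 3.
Probe: +20 to 35 (cap) ; 130 left.
Retrain: +85 to 95 (cap) ; 45 left.
Only 45 left; Eval takes them to reach 50.
Total = 21×35 + 14×50 + 17×95 + 9×5 = 3095.

3095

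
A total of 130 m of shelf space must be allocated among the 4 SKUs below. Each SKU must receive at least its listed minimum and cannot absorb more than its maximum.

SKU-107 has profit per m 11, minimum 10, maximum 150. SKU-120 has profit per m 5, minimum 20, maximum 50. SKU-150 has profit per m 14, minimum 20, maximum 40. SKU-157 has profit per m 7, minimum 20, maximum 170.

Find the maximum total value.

Meeting every minimum uses 10+20+20+20 = 70 m, leaving 60.
Order the SKUs by profit per m: SKU-150 14 > SKU-107 11 > SKU-157 7 > SKU-120 5.
Give SKU-150 20 more to hit its cap of 40 — 40 left.
SKU-107 has room for 140 more but only 40 remain, so it gets 50.
Total = 11×50 + 5×20 + 14×40 + 7×20 = 1350.

1350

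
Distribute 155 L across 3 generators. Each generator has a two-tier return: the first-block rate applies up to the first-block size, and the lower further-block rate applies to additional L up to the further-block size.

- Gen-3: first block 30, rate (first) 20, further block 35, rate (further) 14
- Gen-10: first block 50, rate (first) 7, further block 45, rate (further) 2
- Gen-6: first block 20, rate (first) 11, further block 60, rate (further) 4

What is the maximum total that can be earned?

Rank every tier by rate: Gen-3/first 20 > Gen-3/second 14 > Gen-6/first 11 > Gen-10/first 7 > Gen-6/second 4 > Gen-10/second 2.
Fill Gen-3 first block (30 at 20) — 125 left.
Gen-3 second at 14: fill all 35 — 90 left.
Fill Gen-6 first block (20 at 11) — 70 left.
Gen-10 first at 7: fill all 50 — 20 left.
20 remain; put them into Gen-6 second at 4.
Total = 20×30 + 14×35 + 11×20 + 7×50 + 4×20 = 1740.

1740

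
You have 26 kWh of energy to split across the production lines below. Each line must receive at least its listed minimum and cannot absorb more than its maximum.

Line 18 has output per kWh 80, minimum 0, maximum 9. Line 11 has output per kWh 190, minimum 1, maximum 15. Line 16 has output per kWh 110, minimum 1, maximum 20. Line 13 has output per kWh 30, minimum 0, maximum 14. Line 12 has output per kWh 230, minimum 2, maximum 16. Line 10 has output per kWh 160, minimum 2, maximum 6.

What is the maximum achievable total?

Meeting every minimum uses 0+1+1+0+2+2 = 6 kWh, leaving 20.
Rank by output per kWh: Line 12 230 > Line 11 190 > Line 10 160 > Line 16 110 > Line 18 80 > Line 13 30.
Give Line 12 14 more to hit its cap of 16 → 6 left.
Only 6 left; Line 11 takes them to reach 7.
Total = 190×7 + 110×1 + 230×16 + 160×2 = 5440.

5440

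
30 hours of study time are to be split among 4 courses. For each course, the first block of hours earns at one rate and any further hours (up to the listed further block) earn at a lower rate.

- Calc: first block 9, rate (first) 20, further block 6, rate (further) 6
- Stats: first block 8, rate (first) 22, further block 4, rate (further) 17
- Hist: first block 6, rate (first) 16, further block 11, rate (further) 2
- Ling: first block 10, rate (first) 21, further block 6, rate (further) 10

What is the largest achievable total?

617

Rank every tier by rate: Stats/first 22 > Ling/first 21 > Calc/first 20 > Stats/second 17 > Hist/first 16 > Ling/second 10 > Calc/second 6 > Hist/second 2.
Stats first at 22: fill all 8 — 22 left.
Ling/first (21): +10 — 12 left.
Calc first at 20: fill all 9 — 3 left.
Stats/second: +3 of 4 at 17; pool empty.
Total = 22×8 + 21×10 + 20×9 + 17×3 = 617.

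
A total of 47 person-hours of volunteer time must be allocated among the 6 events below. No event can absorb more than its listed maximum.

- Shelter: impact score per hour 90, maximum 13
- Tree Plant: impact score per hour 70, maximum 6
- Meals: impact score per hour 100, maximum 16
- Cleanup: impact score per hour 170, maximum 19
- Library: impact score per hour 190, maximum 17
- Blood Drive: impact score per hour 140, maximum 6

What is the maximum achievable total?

Rank by impact score per hour: Library 190 > Cleanup 170 > Blood Drive 140 > Meals 100 > Shelter 90 > Tree Plant 70.
Library takes 17 to reach its cap of 17 ; 30 left.
Cleanup takes 19 to reach its cap of 19 ; 11 left.
Blood Drive: +6 to 6 (cap) ; 5 left.
Meals has room for 16 but only 5 remain, so it gets 5.
Total = 100×5 + 170×19 + 190×17 + 140×6 = 7800.

7800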